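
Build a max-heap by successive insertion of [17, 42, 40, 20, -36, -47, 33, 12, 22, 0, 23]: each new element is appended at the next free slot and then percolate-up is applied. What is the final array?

Insert 17:
  append 17 at index 0 → [17] (no swap needed)
Insert 42:
  append 42 at index 1 → [17, 42]
  42 > parent 17 at index 0, swap → [42, 17]
Insert 40:
  append 40 at index 2 → [42, 17, 40] (no swap needed)
Insert 20:
  append 20 at index 3 → [42, 17, 40, 20]
  20 > parent 17 at index 1, swap → [42, 20, 40, 17]
Insert -36:
  append -36 at index 4 → [42, 20, 40, 17, -36] (no swap needed)
Insert -47:
  append -47 at index 5 → [42, 20, 40, 17, -36, -47] (no swap needed)
Insert 33:
  append 33 at index 6 → [42, 20, 40, 17, -36, -47, 33] (no swap needed)
Insert 12:
  append 12 at index 7 → [42, 20, 40, 17, -36, -47, 33, 12] (no swap needed)
Insert 22:
  append 22 at index 8 → [42, 20, 40, 17, -36, -47, 33, 12, 22]
  22 > parent 17 at index 3, swap → [42, 20, 40, 22, -36, -47, 33, 12, 17]
  22 > parent 20 at index 1, swap → [42, 22, 40, 20, -36, -47, 33, 12, 17]
Insert 0:
  append 0 at index 9 → [42, 22, 40, 20, -36, -47, 33, 12, 17, 0]
  0 > parent -36 at index 4, swap → [42, 22, 40, 20, 0, -47, 33, 12, 17, -36]
Insert 23:
  append 23 at index 10 → [42, 22, 40, 20, 0, -47, 33, 12, 17, -36, 23]
  23 > parent 0 at index 4, swap → [42, 22, 40, 20, 23, -47, 33, 12, 17, -36, 0]
  23 > parent 22 at index 1, swap → [42, 23, 40, 20, 22, -47, 33, 12, 17, -36, 0]

[42, 23, 40, 20, 22, -47, 33, 12, 17, -36, 0]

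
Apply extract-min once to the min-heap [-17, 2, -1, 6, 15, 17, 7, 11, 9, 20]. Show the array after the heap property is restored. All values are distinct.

[-1, 2, 7, 6, 15, 17, 20, 11, 9]

remove root -17; move last element 20 to root → [20, 2, -1, 6, 15, 17, 7, 11, 9]
20 vs smaller child -1 at index 2, swap → [-1, 2, 20, 6, 15, 17, 7, 11, 9]
20 vs smaller child 7 at index 6, swap → [-1, 2, 7, 6, 15, 17, 20, 11, 9]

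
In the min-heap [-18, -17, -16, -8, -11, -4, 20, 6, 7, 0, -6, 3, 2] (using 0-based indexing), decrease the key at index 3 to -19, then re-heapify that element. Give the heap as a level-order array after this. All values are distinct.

[-19, -18, -16, -17, -11, -4, 20, 6, 7, 0, -6, 3, 2]

set index 3 from -8 to -19 → [-18, -17, -16, -19, -11, -4, 20, 6, 7, 0, -6, 3, 2]
-19 < parent -17 at index 1, swap → [-18, -19, -16, -17, -11, -4, 20, 6, 7, 0, -6, 3, 2]
-19 < parent -18 at index 0, swap → [-19, -18, -16, -17, -11, -4, 20, 6, 7, 0, -6, 3, 2]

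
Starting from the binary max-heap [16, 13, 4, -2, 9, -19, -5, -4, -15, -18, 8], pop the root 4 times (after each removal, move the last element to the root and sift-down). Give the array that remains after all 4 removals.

extract-max #1 returns 16:
  remove root 16; move last element 8 to root → [8, 13, 4, -2, 9, -19, -5, -4, -15, -18]
  8 vs larger child 13 at index 1, swap → [13, 8, 4, -2, 9, -19, -5, -4, -15, -18]
  8 vs larger child 9 at index 4, swap → [13, 9, 4, -2, 8, -19, -5, -4, -15, -18]
extract-max #2 returns 13:
  remove root 13; move last element -18 to root → [-18, 9, 4, -2, 8, -19, -5, -4, -15]
  -18 vs larger child 9 at index 1, swap → [9, -18, 4, -2, 8, -19, -5, -4, -15]
  -18 vs larger child 8 at index 4, swap → [9, 8, 4, -2, -18, -19, -5, -4, -15]
extract-max #3 returns 9:
  remove root 9; move last element -15 to root → [-15, 8, 4, -2, -18, -19, -5, -4]
  -15 vs larger child 8 at index 1, swap → [8, -15, 4, -2, -18, -19, -5, -4]
  -15 vs larger child -2 at index 3, swap → [8, -2, 4, -15, -18, -19, -5, -4]
  -15 vs only child -4 at index 7, swap → [8, -2, 4, -4, -18, -19, -5, -15]
extract-max #4 returns 8:
  remove root 8; move last element -15 to root → [-15, -2, 4, -4, -18, -19, -5]
  -15 vs larger child 4 at index 2, swap → [4, -2, -15, -4, -18, -19, -5]
  -15 vs larger child -5 at index 6, swap → [4, -2, -5, -4, -18, -19, -15]

[4, -2, -5, -4, -18, -19, -15]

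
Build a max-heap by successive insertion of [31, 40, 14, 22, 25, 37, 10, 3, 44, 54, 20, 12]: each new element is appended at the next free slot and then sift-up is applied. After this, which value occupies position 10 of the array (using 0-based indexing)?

20

Insert 31:
  append 31 at index 0 → [31] (no swap needed)
Insert 40:
  append 40 at index 1 → [31, 40]
  40 > parent 31 at index 0, swap → [40, 31]
Insert 14:
  append 14 at index 2 → [40, 31, 14] (no swap needed)
Insert 22:
  append 22 at index 3 → [40, 31, 14, 22] (no swap needed)
Insert 25:
  append 25 at index 4 → [40, 31, 14, 22, 25] (no swap needed)
Insert 37:
  append 37 at index 5 → [40, 31, 14, 22, 25, 37]
  37 > parent 14 at index 2, swap → [40, 31, 37, 22, 25, 14]
Insert 10:
  append 10 at index 6 → [40, 31, 37, 22, 25, 14, 10] (no swap needed)
Insert 3:
  append 3 at index 7 → [40, 31, 37, 22, 25, 14, 10, 3] (no swap needed)
Insert 44:
  append 44 at index 8 → [40, 31, 37, 22, 25, 14, 10, 3, 44]
  44 > parent 22 at index 3, swap → [40, 31, 37, 44, 25, 14, 10, 3, 22]
  44 > parent 31 at index 1, swap → [40, 44, 37, 31, 25, 14, 10, 3, 22]
  44 > parent 40 at index 0, swap → [44, 40, 37, 31, 25, 14, 10, 3, 22]
Insert 54:
  append 54 at index 9 → [44, 40, 37, 31, 25, 14, 10, 3, 22, 54]
  54 > parent 25 at index 4, swap → [44, 40, 37, 31, 54, 14, 10, 3, 22, 25]
  54 > parent 40 at index 1, swap → [44, 54, 37, 31, 40, 14, 10, 3, 22, 25]
  54 > parent 44 at index 0, swap → [54, 44, 37, 31, 40, 14, 10, 3, 22, 25]
Insert 20:
  append 20 at index 10 → [54, 44, 37, 31, 40, 14, 10, 3, 22, 25, 20] (no swap needed)
Insert 12:
  append 12 at index 11 → [54, 44, 37, 31, 40, 14, 10, 3, 22, 25, 20, 12] (no swap needed)
resulting array: [54, 44, 37, 31, 40, 14, 10, 3, 22, 25, 20, 12]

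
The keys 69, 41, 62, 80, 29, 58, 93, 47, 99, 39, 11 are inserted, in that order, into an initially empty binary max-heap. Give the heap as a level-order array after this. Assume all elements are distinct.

Insert 69:
  append 69 at index 0 → [69] (no swap needed)
Insert 41:
  append 41 at index 1 → [69, 41] (no swap needed)
Insert 62:
  append 62 at index 2 → [69, 41, 62] (no swap needed)
Insert 80:
  append 80 at index 3 → [69, 41, 62, 80]
  80 > parent 41 at index 1, swap → [69, 80, 62, 41]
  80 > parent 69 at index 0, swap → [80, 69, 62, 41]
Insert 29:
  append 29 at index 4 → [80, 69, 62, 41, 29] (no swap needed)
Insert 58:
  append 58 at index 5 → [80, 69, 62, 41, 29, 58] (no swap needed)
Insert 93:
  append 93 at index 6 → [80, 69, 62, 41, 29, 58, 93]
  93 > parent 62 at index 2, swap → [80, 69, 93, 41, 29, 58, 62]
  93 > parent 80 at index 0, swap → [93, 69, 80, 41, 29, 58, 62]
Insert 47:
  append 47 at index 7 → [93, 69, 80, 41, 29, 58, 62, 47]
  47 > parent 41 at index 3, swap → [93, 69, 80, 47, 29, 58, 62, 41]
Insert 99:
  append 99 at index 8 → [93, 69, 80, 47, 29, 58, 62, 41, 99]
  99 > parent 47 at index 3, swap → [93, 69, 80, 99, 29, 58, 62, 41, 47]
  99 > parent 69 at index 1, swap → [93, 99, 80, 69, 29, 58, 62, 41, 47]
  99 > parent 93 at index 0, swap → [99, 93, 80, 69, 29, 58, 62, 41, 47]
Insert 39:
  append 39 at index 9 → [99, 93, 80, 69, 29, 58, 62, 41, 47, 39]
  39 > parent 29 at index 4, swap → [99, 93, 80, 69, 39, 58, 62, 41, 47, 29]
Insert 11:
  append 11 at index 10 → [99, 93, 80, 69, 39, 58, 62, 41, 47, 29, 11] (no swap needed)

[99, 93, 80, 69, 39, 58, 62, 41, 47, 29, 11]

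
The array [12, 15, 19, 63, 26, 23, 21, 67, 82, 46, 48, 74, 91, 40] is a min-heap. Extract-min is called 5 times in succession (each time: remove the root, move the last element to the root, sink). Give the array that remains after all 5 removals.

[26, 40, 48, 63, 46, 74, 91, 67, 82]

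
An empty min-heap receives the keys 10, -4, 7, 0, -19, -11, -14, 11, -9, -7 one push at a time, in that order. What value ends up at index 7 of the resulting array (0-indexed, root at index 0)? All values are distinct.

Insert 10:
  append 10 at index 0 → [10] (no swap needed)
Insert -4:
  append -4 at index 1 → [10, -4]
  -4 < parent 10 at index 0, swap → [-4, 10]
Insert 7:
  append 7 at index 2 → [-4, 10, 7] (no swap needed)
Insert 0:
  append 0 at index 3 → [-4, 10, 7, 0]
  0 < parent 10 at index 1, swap → [-4, 0, 7, 10]
Insert -19:
  append -19 at index 4 → [-4, 0, 7, 10, -19]
  -19 < parent 0 at index 1, swap → [-4, -19, 7, 10, 0]
  -19 < parent -4 at index 0, swap → [-19, -4, 7, 10, 0]
Insert -11:
  append -11 at index 5 → [-19, -4, 7, 10, 0, -11]
  -11 < parent 7 at index 2, swap → [-19, -4, -11, 10, 0, 7]
Insert -14:
  append -14 at index 6 → [-19, -4, -11, 10, 0, 7, -14]
  -14 < parent -11 at index 2, swap → [-19, -4, -14, 10, 0, 7, -11]
Insert 11:
  append 11 at index 7 → [-19, -4, -14, 10, 0, 7, -11, 11] (no swap needed)
Insert -9:
  append -9 at index 8 → [-19, -4, -14, 10, 0, 7, -11, 11, -9]
  -9 < parent 10 at index 3, swap → [-19, -4, -14, -9, 0, 7, -11, 11, 10]
  -9 < parent -4 at index 1, swap → [-19, -9, -14, -4, 0, 7, -11, 11, 10]
Insert -7:
  append -7 at index 9 → [-19, -9, -14, -4, 0, 7, -11, 11, 10, -7]
  -7 < parent 0 at index 4, swap → [-19, -9, -14, -4, -7, 7, -11, 11, 10, 0]
resulting array: [-19, -9, -14, -4, -7, 7, -11, 11, 10, 0]

11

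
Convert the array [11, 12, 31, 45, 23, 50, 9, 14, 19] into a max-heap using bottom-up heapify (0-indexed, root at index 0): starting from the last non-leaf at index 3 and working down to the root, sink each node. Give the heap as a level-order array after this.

[50, 45, 31, 19, 23, 11, 9, 14, 12]

sift down from index 3: already satisfies heap property
sift down from index 2:
  31 vs larger child 50 at index 5, swap → [11, 12, 50, 45, 23, 31, 9, 14, 19]
sift down from index 1:
  12 vs larger child 45 at index 3, swap → [11, 45, 50, 12, 23, 31, 9, 14, 19]
  12 vs larger child 19 at index 8, swap → [11, 45, 50, 19, 23, 31, 9, 14, 12]
sift down from index 0:
  11 vs larger child 50 at index 2, swap → [50, 45, 11, 19, 23, 31, 9, 14, 12]
  11 vs larger child 31 at index 5, swap → [50, 45, 31, 19, 23, 11, 9, 14, 12]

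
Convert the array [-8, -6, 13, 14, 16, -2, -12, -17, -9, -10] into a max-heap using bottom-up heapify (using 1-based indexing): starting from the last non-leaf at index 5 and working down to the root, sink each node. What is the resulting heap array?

[16, 14, 13, -8, -6, -2, -12, -17, -9, -10]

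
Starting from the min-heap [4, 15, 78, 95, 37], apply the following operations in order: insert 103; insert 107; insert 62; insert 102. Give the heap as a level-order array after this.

[4, 15, 78, 62, 37, 103, 107, 95, 102]

insert 103:
  append 103 at index 5 → [4, 15, 78, 95, 37, 103] (no swap needed)
insert 107:
  append 107 at index 6 → [4, 15, 78, 95, 37, 103, 107] (no swap needed)
insert 62:
  append 62 at index 7 → [4, 15, 78, 95, 37, 103, 107, 62]
  62 < parent 95 at index 3, swap → [4, 15, 78, 62, 37, 103, 107, 95]
insert 102:
  append 102 at index 8 → [4, 15, 78, 62, 37, 103, 107, 95, 102] (no swap needed)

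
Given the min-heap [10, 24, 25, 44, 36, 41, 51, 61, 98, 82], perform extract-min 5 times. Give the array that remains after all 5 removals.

extract-min #1 returns 10:
  remove root 10; move last element 82 to root → [82, 24, 25, 44, 36, 41, 51, 61, 98]
  82 vs smaller child 24 at index 1, swap → [24, 82, 25, 44, 36, 41, 51, 61, 98]
  82 vs smaller child 36 at index 4, swap → [24, 36, 25, 44, 82, 41, 51, 61, 98]
extract-min #2 returns 24:
  remove root 24; move last element 98 to root → [98, 36, 25, 44, 82, 41, 51, 61]
  98 vs smaller child 25 at index 2, swap → [25, 36, 98, 44, 82, 41, 51, 61]
  98 vs smaller child 41 at index 5, swap → [25, 36, 41, 44, 82, 98, 51, 61]
extract-min #3 returns 25:
  remove root 25; move last element 61 to root → [61, 36, 41, 44, 82, 98, 51]
  61 vs smaller child 36 at index 1, swap → [36, 61, 41, 44, 82, 98, 51]
  61 vs smaller child 44 at index 3, swap → [36, 44, 41, 61, 82, 98, 51]
extract-min #4 returns 36:
  remove root 36; move last element 51 to root → [51, 44, 41, 61, 82, 98]
  51 vs smaller child 41 at index 2, swap → [41, 44, 51, 61, 82, 98]
extract-min #5 returns 41:
  remove root 41; move last element 98 to root → [98, 44, 51, 61, 82]
  98 vs smaller child 44 at index 1, swap → [44, 98, 51, 61, 82]
  98 vs smaller child 61 at index 3, swap → [44, 61, 51, 98, 82]

[44, 61, 51, 98, 82]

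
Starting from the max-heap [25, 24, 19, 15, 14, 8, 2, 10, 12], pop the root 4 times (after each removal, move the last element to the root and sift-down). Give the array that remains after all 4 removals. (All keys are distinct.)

[14, 12, 10, 8, 2]

extract-max #1 returns 25:
  remove root 25; move last element 12 to root → [12, 24, 19, 15, 14, 8, 2, 10]
  12 vs larger child 24 at index 1, swap → [24, 12, 19, 15, 14, 8, 2, 10]
  12 vs larger child 15 at index 3, swap → [24, 15, 19, 12, 14, 8, 2, 10]
extract-max #2 returns 24:
  remove root 24; move last element 10 to root → [10, 15, 19, 12, 14, 8, 2]
  10 vs larger child 19 at index 2, swap → [19, 15, 10, 12, 14, 8, 2]
extract-max #3 returns 19:
  remove root 19; move last element 2 to root → [2, 15, 10, 12, 14, 8]
  2 vs larger child 15 at index 1, swap → [15, 2, 10, 12, 14, 8]
  2 vs larger child 14 at index 4, swap → [15, 14, 10, 12, 2, 8]
extract-max #4 returns 15:
  remove root 15; move last element 8 to root → [8, 14, 10, 12, 2]
  8 vs larger child 14 at index 1, swap → [14, 8, 10, 12, 2]
  8 vs larger child 12 at index 3, swap → [14, 12, 10, 8, 2]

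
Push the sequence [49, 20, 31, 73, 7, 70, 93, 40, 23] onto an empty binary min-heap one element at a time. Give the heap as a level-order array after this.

[7, 20, 31, 23, 49, 70, 93, 73, 40]

Insert 49:
  append 49 at index 0 → [49] (no swap needed)
Insert 20:
  append 20 at index 1 → [49, 20]
  20 < parent 49 at index 0, swap → [20, 49]
Insert 31:
  append 31 at index 2 → [20, 49, 31] (no swap needed)
Insert 73:
  append 73 at index 3 → [20, 49, 31, 73] (no swap needed)
Insert 7:
  append 7 at index 4 → [20, 49, 31, 73, 7]
  7 < parent 49 at index 1, swap → [20, 7, 31, 73, 49]
  7 < parent 20 at index 0, swap → [7, 20, 31, 73, 49]
Insert 70:
  append 70 at index 5 → [7, 20, 31, 73, 49, 70] (no swap needed)
Insert 93:
  append 93 at index 6 → [7, 20, 31, 73, 49, 70, 93] (no swap needed)
Insert 40:
  append 40 at index 7 → [7, 20, 31, 73, 49, 70, 93, 40]
  40 < parent 73 at index 3, swap → [7, 20, 31, 40, 49, 70, 93, 73]
Insert 23:
  append 23 at index 8 → [7, 20, 31, 40, 49, 70, 93, 73, 23]
  23 < parent 40 at index 3, swap → [7, 20, 31, 23, 49, 70, 93, 73, 40]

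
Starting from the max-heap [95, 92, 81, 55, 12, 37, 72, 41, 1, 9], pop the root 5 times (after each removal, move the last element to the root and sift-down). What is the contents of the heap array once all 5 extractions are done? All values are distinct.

extract-max #1 returns 95:
  remove root 95; move last element 9 to root → [9, 92, 81, 55, 12, 37, 72, 41, 1]
  9 vs larger child 92 at index 1, swap → [92, 9, 81, 55, 12, 37, 72, 41, 1]
  9 vs larger child 55 at index 3, swap → [92, 55, 81, 9, 12, 37, 72, 41, 1]
  9 vs larger child 41 at index 7, swap → [92, 55, 81, 41, 12, 37, 72, 9, 1]
extract-max #2 returns 92:
  remove root 92; move last element 1 to root → [1, 55, 81, 41, 12, 37, 72, 9]
  1 vs larger child 81 at index 2, swap → [81, 55, 1, 41, 12, 37, 72, 9]
  1 vs larger child 72 at index 6, swap → [81, 55, 72, 41, 12, 37, 1, 9]
extract-max #3 returns 81:
  remove root 81; move last element 9 to root → [9, 55, 72, 41, 12, 37, 1]
  9 vs larger child 72 at index 2, swap → [72, 55, 9, 41, 12, 37, 1]
  9 vs larger child 37 at index 5, swap → [72, 55, 37, 41, 12, 9, 1]
extract-max #4 returns 72:
  remove root 72; move last element 1 to root → [1, 55, 37, 41, 12, 9]
  1 vs larger child 55 at index 1, swap → [55, 1, 37, 41, 12, 9]
  1 vs larger child 41 at index 3, swap → [55, 41, 37, 1, 12, 9]
extract-max #5 returns 55:
  remove root 55; move last element 9 to root → [9, 41, 37, 1, 12]
  9 vs larger child 41 at index 1, swap → [41, 9, 37, 1, 12]
  9 vs larger child 12 at index 4, swap → [41, 12, 37, 1, 9]

[41, 12, 37, 1, 9]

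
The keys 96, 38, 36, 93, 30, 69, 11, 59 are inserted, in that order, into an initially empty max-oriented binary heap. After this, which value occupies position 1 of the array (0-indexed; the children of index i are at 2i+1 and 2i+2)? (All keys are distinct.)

Insert 96:
  append 96 at index 0 → [96] (no swap needed)
Insert 38:
  append 38 at index 1 → [96, 38] (no swap needed)
Insert 36:
  append 36 at index 2 → [96, 38, 36] (no swap needed)
Insert 93:
  append 93 at index 3 → [96, 38, 36, 93]
  93 > parent 38 at index 1, swap → [96, 93, 36, 38]
Insert 30:
  append 30 at index 4 → [96, 93, 36, 38, 30] (no swap needed)
Insert 69:
  append 69 at index 5 → [96, 93, 36, 38, 30, 69]
  69 > parent 36 at index 2, swap → [96, 93, 69, 38, 30, 36]
Insert 11:
  append 11 at index 6 → [96, 93, 69, 38, 30, 36, 11] (no swap needed)
Insert 59:
  append 59 at index 7 → [96, 93, 69, 38, 30, 36, 11, 59]
  59 > parent 38 at index 3, swap → [96, 93, 69, 59, 30, 36, 11, 38]
resulting array: [96, 93, 69, 59, 30, 36, 11, 38]

93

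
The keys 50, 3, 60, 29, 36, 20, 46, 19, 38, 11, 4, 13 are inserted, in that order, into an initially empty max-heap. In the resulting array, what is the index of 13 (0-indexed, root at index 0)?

Insert 50:
  append 50 at index 0 → [50] (no swap needed)
Insert 3:
  append 3 at index 1 → [50, 3] (no swap needed)
Insert 60:
  append 60 at index 2 → [50, 3, 60]
  60 > parent 50 at index 0, swap → [60, 3, 50]
Insert 29:
  append 29 at index 3 → [60, 3, 50, 29]
  29 > parent 3 at index 1, swap → [60, 29, 50, 3]
Insert 36:
  append 36 at index 4 → [60, 29, 50, 3, 36]
  36 > parent 29 at index 1, swap → [60, 36, 50, 3, 29]
Insert 20:
  append 20 at index 5 → [60, 36, 50, 3, 29, 20] (no swap needed)
Insert 46:
  append 46 at index 6 → [60, 36, 50, 3, 29, 20, 46] (no swap needed)
Insert 19:
  append 19 at index 7 → [60, 36, 50, 3, 29, 20, 46, 19]
  19 > parent 3 at index 3, swap → [60, 36, 50, 19, 29, 20, 46, 3]
Insert 38:
  append 38 at index 8 → [60, 36, 50, 19, 29, 20, 46, 3, 38]
  38 > parent 19 at index 3, swap → [60, 36, 50, 38, 29, 20, 46, 3, 19]
  38 > parent 36 at index 1, swap → [60, 38, 50, 36, 29, 20, 46, 3, 19]
Insert 11:
  append 11 at index 9 → [60, 38, 50, 36, 29, 20, 46, 3, 19, 11] (no swap needed)
Insert 4:
  append 4 at index 10 → [60, 38, 50, 36, 29, 20, 46, 3, 19, 11, 4] (no swap needed)
Insert 13:
  append 13 at index 11 → [60, 38, 50, 36, 29, 20, 46, 3, 19, 11, 4, 13] (no swap needed)
resulting array: [60, 38, 50, 36, 29, 20, 46, 3, 19, 11, 4, 13]

11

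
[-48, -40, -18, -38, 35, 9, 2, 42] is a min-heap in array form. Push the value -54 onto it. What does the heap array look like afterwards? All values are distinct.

[-54, -48, -18, -40, 35, 9, 2, 42, -38]

append -54 at index 8 → [-48, -40, -18, -38, 35, 9, 2, 42, -54]
-54 < parent -38 at index 3, swap → [-48, -40, -18, -54, 35, 9, 2, 42, -38]
-54 < parent -40 at index 1, swap → [-48, -54, -18, -40, 35, 9, 2, 42, -38]
-54 < parent -48 at index 0, swap → [-54, -48, -18, -40, 35, 9, 2, 42, -38]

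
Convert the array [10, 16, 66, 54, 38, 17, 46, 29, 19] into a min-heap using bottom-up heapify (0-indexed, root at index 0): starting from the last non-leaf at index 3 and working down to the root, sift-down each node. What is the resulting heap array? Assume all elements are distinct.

sift down from index 3:
  54 vs smaller child 19 at index 8, swap → [10, 16, 66, 19, 38, 17, 46, 29, 54]
sift down from index 2:
  66 vs smaller child 17 at index 5, swap → [10, 16, 17, 19, 38, 66, 46, 29, 54]
sift down from index 1: already satisfies heap property
sift down from index 0: already satisfies heap property

[10, 16, 17, 19, 38, 66, 46, 29, 54]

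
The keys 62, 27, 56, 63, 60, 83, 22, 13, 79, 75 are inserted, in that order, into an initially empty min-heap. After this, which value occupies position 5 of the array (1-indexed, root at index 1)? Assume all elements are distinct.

62

Insert 62:
  append 62 at index 1 → [62] (no swap needed)
Insert 27:
  append 27 at index 2 → [62, 27]
  27 < parent 62 at index 1, swap → [27, 62]
Insert 56:
  append 56 at index 3 → [27, 62, 56] (no swap needed)
Insert 63:
  append 63 at index 4 → [27, 62, 56, 63] (no swap needed)
Insert 60:
  append 60 at index 5 → [27, 62, 56, 63, 60]
  60 < parent 62 at index 2, swap → [27, 60, 56, 63, 62]
Insert 83:
  append 83 at index 6 → [27, 60, 56, 63, 62, 83] (no swap needed)
Insert 22:
  append 22 at index 7 → [27, 60, 56, 63, 62, 83, 22]
  22 < parent 56 at index 3, swap → [27, 60, 22, 63, 62, 83, 56]
  22 < parent 27 at index 1, swap → [22, 60, 27, 63, 62, 83, 56]
Insert 13:
  append 13 at index 8 → [22, 60, 27, 63, 62, 83, 56, 13]
  13 < parent 63 at index 4, swap → [22, 60, 27, 13, 62, 83, 56, 63]
  13 < parent 60 at index 2, swap → [22, 13, 27, 60, 62, 83, 56, 63]
  13 < parent 22 at index 1, swap → [13, 22, 27, 60, 62, 83, 56, 63]
Insert 79:
  append 79 at index 9 → [13, 22, 27, 60, 62, 83, 56, 63, 79] (no swap needed)
Insert 75:
  append 75 at index 10 → [13, 22, 27, 60, 62, 83, 56, 63, 79, 75] (no swap needed)
resulting array: [13, 22, 27, 60, 62, 83, 56, 63, 79, 75]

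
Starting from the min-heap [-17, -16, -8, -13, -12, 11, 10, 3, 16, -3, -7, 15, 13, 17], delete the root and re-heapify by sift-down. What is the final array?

[-16, -13, -8, 3, -12, 11, 10, 17, 16, -3, -7, 15, 13]

remove root -17; move last element 17 to root → [17, -16, -8, -13, -12, 11, 10, 3, 16, -3, -7, 15, 13]
17 vs smaller child -16 at index 1, swap → [-16, 17, -8, -13, -12, 11, 10, 3, 16, -3, -7, 15, 13]
17 vs smaller child -13 at index 3, swap → [-16, -13, -8, 17, -12, 11, 10, 3, 16, -3, -7, 15, 13]
17 vs smaller child 3 at index 7, swap → [-16, -13, -8, 3, -12, 11, 10, 17, 16, -3, -7, 15, 13]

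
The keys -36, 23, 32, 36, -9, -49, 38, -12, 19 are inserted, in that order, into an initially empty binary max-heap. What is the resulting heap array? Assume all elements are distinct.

Insert -36:
  append -36 at index 0 → [-36] (no swap needed)
Insert 23:
  append 23 at index 1 → [-36, 23]
  23 > parent -36 at index 0, swap → [23, -36]
Insert 32:
  append 32 at index 2 → [23, -36, 32]
  32 > parent 23 at index 0, swap → [32, -36, 23]
Insert 36:
  append 36 at index 3 → [32, -36, 23, 36]
  36 > parent -36 at index 1, swap → [32, 36, 23, -36]
  36 > parent 32 at index 0, swap → [36, 32, 23, -36]
Insert -9:
  append -9 at index 4 → [36, 32, 23, -36, -9] (no swap needed)
Insert -49:
  append -49 at index 5 → [36, 32, 23, -36, -9, -49] (no swap needed)
Insert 38:
  append 38 at index 6 → [36, 32, 23, -36, -9, -49, 38]
  38 > parent 23 at index 2, swap → [36, 32, 38, -36, -9, -49, 23]
  38 > parent 36 at index 0, swap → [38, 32, 36, -36, -9, -49, 23]
Insert -12:
  append -12 at index 7 → [38, 32, 36, -36, -9, -49, 23, -12]
  -12 > parent -36 at index 3, swap → [38, 32, 36, -12, -9, -49, 23, -36]
Insert 19:
  append 19 at index 8 → [38, 32, 36, -12, -9, -49, 23, -36, 19]
  19 > parent -12 at index 3, swap → [38, 32, 36, 19, -9, -49, 23, -36, -12]

[38, 32, 36, 19, -9, -49, 23, -36, -12]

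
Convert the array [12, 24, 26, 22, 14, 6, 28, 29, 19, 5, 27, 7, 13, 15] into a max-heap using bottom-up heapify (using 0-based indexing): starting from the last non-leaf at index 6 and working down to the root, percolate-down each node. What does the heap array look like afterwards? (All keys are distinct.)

sift down from index 6: already satisfies heap property
sift down from index 5:
  6 vs larger child 13 at index 12, swap → [12, 24, 26, 22, 14, 13, 28, 29, 19, 5, 27, 7, 6, 15]
sift down from index 4:
  14 vs larger child 27 at index 10, swap → [12, 24, 26, 22, 27, 13, 28, 29, 19, 5, 14, 7, 6, 15]
sift down from index 3:
  22 vs larger child 29 at index 7, swap → [12, 24, 26, 29, 27, 13, 28, 22, 19, 5, 14, 7, 6, 15]
sift down from index 2:
  26 vs larger child 28 at index 6, swap → [12, 24, 28, 29, 27, 13, 26, 22, 19, 5, 14, 7, 6, 15]
sift down from index 1:
  24 vs larger child 29 at index 3, swap → [12, 29, 28, 24, 27, 13, 26, 22, 19, 5, 14, 7, 6, 15]
sift down from index 0:
  12 vs larger child 29 at index 1, swap → [29, 12, 28, 24, 27, 13, 26, 22, 19, 5, 14, 7, 6, 15]
  12 vs larger child 27 at index 4, swap → [29, 27, 28, 24, 12, 13, 26, 22, 19, 5, 14, 7, 6, 15]
  12 vs larger child 14 at index 10, swap → [29, 27, 28, 24, 14, 13, 26, 22, 19, 5, 12, 7, 6, 15]

[29, 27, 28, 24, 14, 13, 26, 22, 19, 5, 12, 7, 6, 15]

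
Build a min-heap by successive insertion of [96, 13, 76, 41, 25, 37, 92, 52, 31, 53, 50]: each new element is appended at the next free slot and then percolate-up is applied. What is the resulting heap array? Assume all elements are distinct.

Insert 96:
  append 96 at index 0 → [96] (no swap needed)
Insert 13:
  append 13 at index 1 → [96, 13]
  13 < parent 96 at index 0, swap → [13, 96]
Insert 76:
  append 76 at index 2 → [13, 96, 76] (no swap needed)
Insert 41:
  append 41 at index 3 → [13, 96, 76, 41]
  41 < parent 96 at index 1, swap → [13, 41, 76, 96]
Insert 25:
  append 25 at index 4 → [13, 41, 76, 96, 25]
  25 < parent 41 at index 1, swap → [13, 25, 76, 96, 41]
Insert 37:
  append 37 at index 5 → [13, 25, 76, 96, 41, 37]
  37 < parent 76 at index 2, swap → [13, 25, 37, 96, 41, 76]
Insert 92:
  append 92 at index 6 → [13, 25, 37, 96, 41, 76, 92] (no swap needed)
Insert 52:
  append 52 at index 7 → [13, 25, 37, 96, 41, 76, 92, 52]
  52 < parent 96 at index 3, swap → [13, 25, 37, 52, 41, 76, 92, 96]
Insert 31:
  append 31 at index 8 → [13, 25, 37, 52, 41, 76, 92, 96, 31]
  31 < parent 52 at index 3, swap → [13, 25, 37, 31, 41, 76, 92, 96, 52]
Insert 53:
  append 53 at index 9 → [13, 25, 37, 31, 41, 76, 92, 96, 52, 53] (no swap needed)
Insert 50:
  append 50 at index 10 → [13, 25, 37, 31, 41, 76, 92, 96, 52, 53, 50] (no swap needed)

[13, 25, 37, 31, 41, 76, 92, 96, 52, 53, 50]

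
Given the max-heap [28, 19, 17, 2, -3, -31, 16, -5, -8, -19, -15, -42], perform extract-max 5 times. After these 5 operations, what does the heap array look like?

extract-max #1 returns 28:
  remove root 28; move last element -42 to root → [-42, 19, 17, 2, -3, -31, 16, -5, -8, -19, -15]
  -42 vs larger child 19 at index 1, swap → [19, -42, 17, 2, -3, -31, 16, -5, -8, -19, -15]
  -42 vs larger child 2 at index 3, swap → [19, 2, 17, -42, -3, -31, 16, -5, -8, -19, -15]
  -42 vs larger child -5 at index 7, swap → [19, 2, 17, -5, -3, -31, 16, -42, -8, -19, -15]
extract-max #2 returns 19:
  remove root 19; move last element -15 to root → [-15, 2, 17, -5, -3, -31, 16, -42, -8, -19]
  -15 vs larger child 17 at index 2, swap → [17, 2, -15, -5, -3, -31, 16, -42, -8, -19]
  -15 vs larger child 16 at index 6, swap → [17, 2, 16, -5, -3, -31, -15, -42, -8, -19]
extract-max #3 returns 17:
  remove root 17; move last element -19 to root → [-19, 2, 16, -5, -3, -31, -15, -42, -8]
  -19 vs larger child 16 at index 2, swap → [16, 2, -19, -5, -3, -31, -15, -42, -8]
  -19 vs larger child -15 at index 6, swap → [16, 2, -15, -5, -3, -31, -19, -42, -8]
extract-max #4 returns 16:
  remove root 16; move last element -8 to root → [-8, 2, -15, -5, -3, -31, -19, -42]
  -8 vs larger child 2 at index 1, swap → [2, -8, -15, -5, -3, -31, -19, -42]
  -8 vs larger child -3 at index 4, swap → [2, -3, -15, -5, -8, -31, -19, -42]
extract-max #5 returns 2:
  remove root 2; move last element -42 to root → [-42, -3, -15, -5, -8, -31, -19]
  -42 vs larger child -3 at index 1, swap → [-3, -42, -15, -5, -8, -31, -19]
  -42 vs larger child -5 at index 3, swap → [-3, -5, -15, -42, -8, -31, -19]

[-3, -5, -15, -42, -8, -31, -19]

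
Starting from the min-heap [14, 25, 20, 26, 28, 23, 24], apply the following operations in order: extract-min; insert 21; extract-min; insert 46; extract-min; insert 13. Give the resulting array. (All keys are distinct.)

[13, 25, 23, 26, 28, 46, 24]

extract-min → returns 14:
  remove root 14; move last element 24 to root → [24, 25, 20, 26, 28, 23]
  24 vs smaller child 20 at index 2, swap → [20, 25, 24, 26, 28, 23]
  24 vs only child 23 at index 5, swap → [20, 25, 23, 26, 28, 24]
insert 21:
  append 21 at index 6 → [20, 25, 23, 26, 28, 24, 21]
  21 < parent 23 at index 2, swap → [20, 25, 21, 26, 28, 24, 23]
extract-min → returns 20:
  remove root 20; move last element 23 to root → [23, 25, 21, 26, 28, 24]
  23 vs smaller child 21 at index 2, swap → [21, 25, 23, 26, 28, 24]
insert 46:
  append 46 at index 6 → [21, 25, 23, 26, 28, 24, 46] (no swap needed)
extract-min → returns 21:
  remove root 21; move last element 46 to root → [46, 25, 23, 26, 28, 24]
  46 vs smaller child 23 at index 2, swap → [23, 25, 46, 26, 28, 24]
  46 vs only child 24 at index 5, swap → [23, 25, 24, 26, 28, 46]
insert 13:
  append 13 at index 6 → [23, 25, 24, 26, 28, 46, 13]
  13 < parent 24 at index 2, swap → [23, 25, 13, 26, 28, 46, 24]
  13 < parent 23 at index 0, swap → [13, 25, 23, 26, 28, 46, 24]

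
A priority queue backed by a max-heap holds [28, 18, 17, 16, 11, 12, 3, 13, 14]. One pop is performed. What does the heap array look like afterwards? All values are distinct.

remove root 28; move last element 14 to root → [14, 18, 17, 16, 11, 12, 3, 13]
14 vs larger child 18 at index 1, swap → [18, 14, 17, 16, 11, 12, 3, 13]
14 vs larger child 16 at index 3, swap → [18, 16, 17, 14, 11, 12, 3, 13]

[18, 16, 17, 14, 11, 12, 3, 13]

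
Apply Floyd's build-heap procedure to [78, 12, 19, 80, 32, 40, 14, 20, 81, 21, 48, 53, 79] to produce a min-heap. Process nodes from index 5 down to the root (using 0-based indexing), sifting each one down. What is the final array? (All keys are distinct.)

[12, 20, 14, 78, 21, 40, 19, 80, 81, 32, 48, 53, 79]

sift down from index 5: already satisfies heap property
sift down from index 4:
  32 vs smaller child 21 at index 9, swap → [78, 12, 19, 80, 21, 40, 14, 20, 81, 32, 48, 53, 79]
sift down from index 3:
  80 vs smaller child 20 at index 7, swap → [78, 12, 19, 20, 21, 40, 14, 80, 81, 32, 48, 53, 79]
sift down from index 2:
  19 vs smaller child 14 at index 6, swap → [78, 12, 14, 20, 21, 40, 19, 80, 81, 32, 48, 53, 79]
sift down from index 1: already satisfies heap property
sift down from index 0:
  78 vs smaller child 12 at index 1, swap → [12, 78, 14, 20, 21, 40, 19, 80, 81, 32, 48, 53, 79]
  78 vs smaller child 20 at index 3, swap → [12, 20, 14, 78, 21, 40, 19, 80, 81, 32, 48, 53, 79]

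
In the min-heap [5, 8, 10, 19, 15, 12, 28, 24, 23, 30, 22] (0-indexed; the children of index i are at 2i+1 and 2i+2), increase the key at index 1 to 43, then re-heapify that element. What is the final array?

[5, 15, 10, 19, 22, 12, 28, 24, 23, 30, 43]

set index 1 from 8 to 43 → [5, 43, 10, 19, 15, 12, 28, 24, 23, 30, 22]
43 vs smaller child 15 at index 4, swap → [5, 15, 10, 19, 43, 12, 28, 24, 23, 30, 22]
43 vs smaller child 22 at index 10, swap → [5, 15, 10, 19, 22, 12, 28, 24, 23, 30, 43]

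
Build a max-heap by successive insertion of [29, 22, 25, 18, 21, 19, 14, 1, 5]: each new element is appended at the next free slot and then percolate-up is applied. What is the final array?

Insert 29:
  append 29 at index 0 → [29] (no swap needed)
Insert 22:
  append 22 at index 1 → [29, 22] (no swap needed)
Insert 25:
  append 25 at index 2 → [29, 22, 25] (no swap needed)
Insert 18:
  append 18 at index 3 → [29, 22, 25, 18] (no swap needed)
Insert 21:
  append 21 at index 4 → [29, 22, 25, 18, 21] (no swap needed)
Insert 19:
  append 19 at index 5 → [29, 22, 25, 18, 21, 19] (no swap needed)
Insert 14:
  append 14 at index 6 → [29, 22, 25, 18, 21, 19, 14] (no swap needed)
Insert 1:
  append 1 at index 7 → [29, 22, 25, 18, 21, 19, 14, 1] (no swap needed)
Insert 5:
  append 5 at index 8 → [29, 22, 25, 18, 21, 19, 14, 1, 5] (no swap needed)

[29, 22, 25, 18, 21, 19, 14, 1, 5]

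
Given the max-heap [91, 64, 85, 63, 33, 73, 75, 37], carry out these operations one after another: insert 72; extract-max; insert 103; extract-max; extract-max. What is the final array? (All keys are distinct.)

[75, 72, 73, 64, 33, 37, 63]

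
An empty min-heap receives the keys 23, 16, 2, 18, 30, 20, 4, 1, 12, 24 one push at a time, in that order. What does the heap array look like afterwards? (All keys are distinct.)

Insert 23:
  append 23 at index 0 → [23] (no swap needed)
Insert 16:
  append 16 at index 1 → [23, 16]
  16 < parent 23 at index 0, swap → [16, 23]
Insert 2:
  append 2 at index 2 → [16, 23, 2]
  2 < parent 16 at index 0, swap → [2, 23, 16]
Insert 18:
  append 18 at index 3 → [2, 23, 16, 18]
  18 < parent 23 at index 1, swap → [2, 18, 16, 23]
Insert 30:
  append 30 at index 4 → [2, 18, 16, 23, 30] (no swap needed)
Insert 20:
  append 20 at index 5 → [2, 18, 16, 23, 30, 20] (no swap needed)
Insert 4:
  append 4 at index 6 → [2, 18, 16, 23, 30, 20, 4]
  4 < parent 16 at index 2, swap → [2, 18, 4, 23, 30, 20, 16]
Insert 1:
  append 1 at index 7 → [2, 18, 4, 23, 30, 20, 16, 1]
  1 < parent 23 at index 3, swap → [2, 18, 4, 1, 30, 20, 16, 23]
  1 < parent 18 at index 1, swap → [2, 1, 4, 18, 30, 20, 16, 23]
  1 < parent 2 at index 0, swap → [1, 2, 4, 18, 30, 20, 16, 23]
Insert 12:
  append 12 at index 8 → [1, 2, 4, 18, 30, 20, 16, 23, 12]
  12 < parent 18 at index 3, swap → [1, 2, 4, 12, 30, 20, 16, 23, 18]
Insert 24:
  append 24 at index 9 → [1, 2, 4, 12, 30, 20, 16, 23, 18, 24]
  24 < parent 30 at index 4, swap → [1, 2, 4, 12, 24, 20, 16, 23, 18, 30]

[1, 2, 4, 12, 24, 20, 16, 23, 18, 30]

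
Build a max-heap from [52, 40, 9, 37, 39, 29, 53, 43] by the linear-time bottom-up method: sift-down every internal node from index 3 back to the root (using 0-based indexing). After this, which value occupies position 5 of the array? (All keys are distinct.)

sift down from index 3:
  37 vs only child 43 at index 7, swap → [52, 40, 9, 43, 39, 29, 53, 37]
sift down from index 2:
  9 vs larger child 53 at index 6, swap → [52, 40, 53, 43, 39, 29, 9, 37]
sift down from index 1:
  40 vs larger child 43 at index 3, swap → [52, 43, 53, 40, 39, 29, 9, 37]
sift down from index 0:
  52 vs larger child 53 at index 2, swap → [53, 43, 52, 40, 39, 29, 9, 37]
resulting array: [53, 43, 52, 40, 39, 29, 9, 37]

29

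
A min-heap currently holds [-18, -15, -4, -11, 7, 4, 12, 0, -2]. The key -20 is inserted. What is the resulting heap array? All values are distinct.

[-20, -18, -4, -11, -15, 4, 12, 0, -2, 7]

append -20 at index 9 → [-18, -15, -4, -11, 7, 4, 12, 0, -2, -20]
-20 < parent 7 at index 4, swap → [-18, -15, -4, -11, -20, 4, 12, 0, -2, 7]
-20 < parent -15 at index 1, swap → [-18, -20, -4, -11, -15, 4, 12, 0, -2, 7]
-20 < parent -18 at index 0, swap → [-20, -18, -4, -11, -15, 4, 12, 0, -2, 7]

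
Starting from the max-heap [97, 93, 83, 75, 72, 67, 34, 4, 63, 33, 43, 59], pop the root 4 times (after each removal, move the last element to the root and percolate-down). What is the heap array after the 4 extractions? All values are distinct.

extract-max #1 returns 97:
  remove root 97; move last element 59 to root → [59, 93, 83, 75, 72, 67, 34, 4, 63, 33, 43]
  59 vs larger child 93 at index 1, swap → [93, 59, 83, 75, 72, 67, 34, 4, 63, 33, 43]
  59 vs larger child 75 at index 3, swap → [93, 75, 83, 59, 72, 67, 34, 4, 63, 33, 43]
  59 vs larger child 63 at index 8, swap → [93, 75, 83, 63, 72, 67, 34, 4, 59, 33, 43]
extract-max #2 returns 93:
  remove root 93; move last element 43 to root → [43, 75, 83, 63, 72, 67, 34, 4, 59, 33]
  43 vs larger child 83 at index 2, swap → [83, 75, 43, 63, 72, 67, 34, 4, 59, 33]
  43 vs larger child 67 at index 5, swap → [83, 75, 67, 63, 72, 43, 34, 4, 59, 33]
extract-max #3 returns 83:
  remove root 83; move last element 33 to root → [33, 75, 67, 63, 72, 43, 34, 4, 59]
  33 vs larger child 75 at index 1, swap → [75, 33, 67, 63, 72, 43, 34, 4, 59]
  33 vs larger child 72 at index 4, swap → [75, 72, 67, 63, 33, 43, 34, 4, 59]
extract-max #4 returns 75:
  remove root 75; move last element 59 to root → [59, 72, 67, 63, 33, 43, 34, 4]
  59 vs larger child 72 at index 1, swap → [72, 59, 67, 63, 33, 43, 34, 4]
  59 vs larger child 63 at index 3, swap → [72, 63, 67, 59, 33, 43, 34, 4]

[72, 63, 67, 59, 33, 43, 34, 4]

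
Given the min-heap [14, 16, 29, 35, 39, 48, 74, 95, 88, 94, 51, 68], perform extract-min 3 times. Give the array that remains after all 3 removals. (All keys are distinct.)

extract-min #1 returns 14:
  remove root 14; move last element 68 to root → [68, 16, 29, 35, 39, 48, 74, 95, 88, 94, 51]
  68 vs smaller child 16 at index 1, swap → [16, 68, 29, 35, 39, 48, 74, 95, 88, 94, 51]
  68 vs smaller child 35 at index 3, swap → [16, 35, 29, 68, 39, 48, 74, 95, 88, 94, 51]
extract-min #2 returns 16:
  remove root 16; move last element 51 to root → [51, 35, 29, 68, 39, 48, 74, 95, 88, 94]
  51 vs smaller child 29 at index 2, swap → [29, 35, 51, 68, 39, 48, 74, 95, 88, 94]
  51 vs smaller child 48 at index 5, swap → [29, 35, 48, 68, 39, 51, 74, 95, 88, 94]
extract-min #3 returns 29:
  remove root 29; move last element 94 to root → [94, 35, 48, 68, 39, 51, 74, 95, 88]
  94 vs smaller child 35 at index 1, swap → [35, 94, 48, 68, 39, 51, 74, 95, 88]
  94 vs smaller child 39 at index 4, swap → [35, 39, 48, 68, 94, 51, 74, 95, 88]

[35, 39, 48, 68, 94, 51, 74, 95, 88]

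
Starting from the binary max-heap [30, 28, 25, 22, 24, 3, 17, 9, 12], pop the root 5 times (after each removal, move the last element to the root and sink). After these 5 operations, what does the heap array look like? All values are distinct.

[17, 12, 3, 9]

extract-max #1 returns 30:
  remove root 30; move last element 12 to root → [12, 28, 25, 22, 24, 3, 17, 9]
  12 vs larger child 28 at index 1, swap → [28, 12, 25, 22, 24, 3, 17, 9]
  12 vs larger child 24 at index 4, swap → [28, 24, 25, 22, 12, 3, 17, 9]
extract-max #2 returns 28:
  remove root 28; move last element 9 to root → [9, 24, 25, 22, 12, 3, 17]
  9 vs larger child 25 at index 2, swap → [25, 24, 9, 22, 12, 3, 17]
  9 vs larger child 17 at index 6, swap → [25, 24, 17, 22, 12, 3, 9]
extract-max #3 returns 25:
  remove root 25; move last element 9 to root → [9, 24, 17, 22, 12, 3]
  9 vs larger child 24 at index 1, swap → [24, 9, 17, 22, 12, 3]
  9 vs larger child 22 at index 3, swap → [24, 22, 17, 9, 12, 3]
extract-max #4 returns 24:
  remove root 24; move last element 3 to root → [3, 22, 17, 9, 12]
  3 vs larger child 22 at index 1, swap → [22, 3, 17, 9, 12]
  3 vs larger child 12 at index 4, swap → [22, 12, 17, 9, 3]
extract-max #5 returns 22:
  remove root 22; move last element 3 to root → [3, 12, 17, 9]
  3 vs larger child 17 at index 2, swap → [17, 12, 3, 9]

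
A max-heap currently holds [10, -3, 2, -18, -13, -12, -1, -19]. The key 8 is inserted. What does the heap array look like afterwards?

[10, 8, 2, -3, -13, -12, -1, -19, -18]

append 8 at index 8 → [10, -3, 2, -18, -13, -12, -1, -19, 8]
8 > parent -18 at index 3, swap → [10, -3, 2, 8, -13, -12, -1, -19, -18]
8 > parent -3 at index 1, swap → [10, 8, 2, -3, -13, -12, -1, -19, -18]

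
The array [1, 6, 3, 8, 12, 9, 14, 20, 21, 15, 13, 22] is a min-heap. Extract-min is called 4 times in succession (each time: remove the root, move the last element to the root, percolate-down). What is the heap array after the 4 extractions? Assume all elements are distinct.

[9, 12, 14, 13, 15, 22, 21, 20]

extract-min #1 returns 1:
  remove root 1; move last element 22 to root → [22, 6, 3, 8, 12, 9, 14, 20, 21, 15, 13]
  22 vs smaller child 3 at index 2, swap → [3, 6, 22, 8, 12, 9, 14, 20, 21, 15, 13]
  22 vs smaller child 9 at index 5, swap → [3, 6, 9, 8, 12, 22, 14, 20, 21, 15, 13]
extract-min #2 returns 3:
  remove root 3; move last element 13 to root → [13, 6, 9, 8, 12, 22, 14, 20, 21, 15]
  13 vs smaller child 6 at index 1, swap → [6, 13, 9, 8, 12, 22, 14, 20, 21, 15]
  13 vs smaller child 8 at index 3, swap → [6, 8, 9, 13, 12, 22, 14, 20, 21, 15]
extract-min #3 returns 6:
  remove root 6; move last element 15 to root → [15, 8, 9, 13, 12, 22, 14, 20, 21]
  15 vs smaller child 8 at index 1, swap → [8, 15, 9, 13, 12, 22, 14, 20, 21]
  15 vs smaller child 12 at index 4, swap → [8, 12, 9, 13, 15, 22, 14, 20, 21]
extract-min #4 returns 8:
  remove root 8; move last element 21 to root → [21, 12, 9, 13, 15, 22, 14, 20]
  21 vs smaller child 9 at index 2, swap → [9, 12, 21, 13, 15, 22, 14, 20]
  21 vs smaller child 14 at index 6, swap → [9, 12, 14, 13, 15, 22, 21, 20]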